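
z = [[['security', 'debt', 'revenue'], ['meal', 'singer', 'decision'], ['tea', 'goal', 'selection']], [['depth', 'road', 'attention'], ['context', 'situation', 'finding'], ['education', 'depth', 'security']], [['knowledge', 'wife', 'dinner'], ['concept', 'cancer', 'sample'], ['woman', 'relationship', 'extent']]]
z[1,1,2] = 'finding'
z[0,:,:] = [['security', 'debt', 'revenue'], ['meal', 'singer', 'decision'], ['tea', 'goal', 'selection']]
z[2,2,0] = 'woman'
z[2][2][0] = 'woman'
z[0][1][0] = 'meal'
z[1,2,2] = 'security'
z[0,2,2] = 'selection'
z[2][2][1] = 'relationship'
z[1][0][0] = 'depth'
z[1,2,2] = 'security'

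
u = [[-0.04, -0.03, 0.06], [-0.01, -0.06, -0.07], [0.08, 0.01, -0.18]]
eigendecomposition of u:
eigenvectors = [[-0.25, -0.81, 0.23],[0.42, 0.49, 0.93],[0.87, -0.33, 0.29]]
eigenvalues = [-0.2, 0.0, -0.08]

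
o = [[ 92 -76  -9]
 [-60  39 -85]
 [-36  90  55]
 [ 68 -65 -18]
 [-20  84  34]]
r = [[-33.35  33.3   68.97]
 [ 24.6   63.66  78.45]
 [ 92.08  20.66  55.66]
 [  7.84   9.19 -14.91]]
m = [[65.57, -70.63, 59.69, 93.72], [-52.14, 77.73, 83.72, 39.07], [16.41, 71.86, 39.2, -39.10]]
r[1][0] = 24.6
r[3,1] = 9.19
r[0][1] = 33.3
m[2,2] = 39.2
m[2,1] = 71.86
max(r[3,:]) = 9.19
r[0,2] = 68.97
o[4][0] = -20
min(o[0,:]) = -76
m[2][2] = 39.2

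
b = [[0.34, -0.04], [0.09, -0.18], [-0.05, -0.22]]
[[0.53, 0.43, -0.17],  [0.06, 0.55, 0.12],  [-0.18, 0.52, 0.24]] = b @ [[1.6, 0.96, -0.6], [0.44, -2.56, -0.97]]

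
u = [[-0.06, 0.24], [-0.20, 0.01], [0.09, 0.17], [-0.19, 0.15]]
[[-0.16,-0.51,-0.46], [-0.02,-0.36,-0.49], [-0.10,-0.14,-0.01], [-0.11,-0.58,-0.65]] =u@[[0.09,  1.69,  2.40], [-0.63,  -1.7,  -1.32]]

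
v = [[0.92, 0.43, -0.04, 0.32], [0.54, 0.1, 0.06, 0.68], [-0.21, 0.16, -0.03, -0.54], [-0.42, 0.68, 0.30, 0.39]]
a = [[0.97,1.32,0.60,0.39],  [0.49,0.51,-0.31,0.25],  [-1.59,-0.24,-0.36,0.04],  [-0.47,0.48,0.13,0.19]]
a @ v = [[1.32, 0.91, 0.14, 1.04], [0.69, 0.38, 0.10, 0.77], [-1.53, -0.74, 0.07, -0.46], [-0.28, -0.00, 0.10, 0.18]]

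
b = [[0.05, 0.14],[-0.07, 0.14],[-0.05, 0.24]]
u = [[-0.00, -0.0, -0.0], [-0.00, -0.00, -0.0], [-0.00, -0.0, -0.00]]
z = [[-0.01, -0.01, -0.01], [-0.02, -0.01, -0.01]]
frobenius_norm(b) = 0.33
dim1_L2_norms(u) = [0.0, 0.0, 0.0]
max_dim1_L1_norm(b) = 0.29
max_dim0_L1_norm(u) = 0.0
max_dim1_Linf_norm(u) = 0.0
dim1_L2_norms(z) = [0.02, 0.02]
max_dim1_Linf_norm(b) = 0.24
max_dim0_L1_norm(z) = 0.03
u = b @ z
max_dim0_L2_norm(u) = 0.0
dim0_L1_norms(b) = [0.17, 0.52]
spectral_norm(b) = 0.32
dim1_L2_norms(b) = [0.15, 0.16, 0.25]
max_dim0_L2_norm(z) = 0.02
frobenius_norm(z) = 0.03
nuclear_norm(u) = 0.00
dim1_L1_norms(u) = [0.0, 0.0, 0.0]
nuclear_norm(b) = 0.40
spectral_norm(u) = 0.00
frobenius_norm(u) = 0.00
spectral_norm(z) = 0.03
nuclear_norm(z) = 0.03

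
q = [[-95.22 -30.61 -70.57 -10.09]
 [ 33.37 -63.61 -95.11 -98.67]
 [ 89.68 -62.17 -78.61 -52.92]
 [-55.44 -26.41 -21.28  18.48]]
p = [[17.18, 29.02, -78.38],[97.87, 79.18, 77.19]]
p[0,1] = 29.02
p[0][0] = 17.18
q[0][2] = -70.57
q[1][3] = -98.67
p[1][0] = 97.87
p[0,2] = -78.38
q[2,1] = -62.17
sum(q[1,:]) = -224.01999999999998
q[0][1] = -30.61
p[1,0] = 97.87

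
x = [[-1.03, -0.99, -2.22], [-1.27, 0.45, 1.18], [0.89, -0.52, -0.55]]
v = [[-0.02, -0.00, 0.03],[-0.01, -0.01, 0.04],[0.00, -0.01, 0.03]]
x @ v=[[0.03, 0.03, -0.14], [0.02, -0.02, 0.02], [-0.01, 0.01, -0.01]]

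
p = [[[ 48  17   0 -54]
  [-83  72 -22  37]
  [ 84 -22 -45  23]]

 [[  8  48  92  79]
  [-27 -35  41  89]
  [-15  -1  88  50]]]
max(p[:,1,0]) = -27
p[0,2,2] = -45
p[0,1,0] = -83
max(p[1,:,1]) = 48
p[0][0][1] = 17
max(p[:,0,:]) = 92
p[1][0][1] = 48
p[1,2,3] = 50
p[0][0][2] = 0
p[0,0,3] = -54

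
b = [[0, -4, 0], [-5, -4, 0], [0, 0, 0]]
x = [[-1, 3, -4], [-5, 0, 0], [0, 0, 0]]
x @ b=[[-15, -8, 0], [0, 20, 0], [0, 0, 0]]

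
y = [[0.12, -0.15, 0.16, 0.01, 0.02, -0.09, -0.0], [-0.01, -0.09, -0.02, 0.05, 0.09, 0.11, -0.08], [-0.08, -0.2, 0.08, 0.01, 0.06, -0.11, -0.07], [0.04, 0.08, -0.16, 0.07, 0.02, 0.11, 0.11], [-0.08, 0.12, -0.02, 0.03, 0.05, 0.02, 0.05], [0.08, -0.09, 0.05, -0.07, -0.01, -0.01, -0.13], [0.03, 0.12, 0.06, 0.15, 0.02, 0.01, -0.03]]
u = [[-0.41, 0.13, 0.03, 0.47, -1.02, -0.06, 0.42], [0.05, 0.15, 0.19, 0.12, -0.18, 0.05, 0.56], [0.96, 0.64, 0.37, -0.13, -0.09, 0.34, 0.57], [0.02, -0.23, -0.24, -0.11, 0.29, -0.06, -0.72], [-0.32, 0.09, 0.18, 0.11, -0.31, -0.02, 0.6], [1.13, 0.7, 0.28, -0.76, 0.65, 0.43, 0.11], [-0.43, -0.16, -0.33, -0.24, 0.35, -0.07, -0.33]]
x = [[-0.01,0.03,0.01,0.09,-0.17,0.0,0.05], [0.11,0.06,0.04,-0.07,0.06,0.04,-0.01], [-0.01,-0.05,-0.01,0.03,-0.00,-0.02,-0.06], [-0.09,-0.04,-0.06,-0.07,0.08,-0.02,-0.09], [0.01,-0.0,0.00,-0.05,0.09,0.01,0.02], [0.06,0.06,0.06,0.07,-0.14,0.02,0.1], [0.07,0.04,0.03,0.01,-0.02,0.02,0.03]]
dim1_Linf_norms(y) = [0.16, 0.11, 0.2, 0.16, 0.12, 0.13, 0.15]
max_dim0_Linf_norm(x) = 0.17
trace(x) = 0.11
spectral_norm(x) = 0.34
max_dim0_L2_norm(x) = 0.26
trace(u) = -0.21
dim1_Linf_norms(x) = [0.17, 0.11, 0.06, 0.09, 0.09, 0.14, 0.07]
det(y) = -0.00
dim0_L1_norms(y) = [0.44, 0.85, 0.55, 0.39, 0.27, 0.46, 0.47]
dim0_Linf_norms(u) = [1.13, 0.7, 0.37, 0.76, 1.02, 0.43, 0.72]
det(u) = 0.00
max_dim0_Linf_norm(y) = 0.2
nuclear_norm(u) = 5.18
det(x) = -0.00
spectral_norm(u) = 2.24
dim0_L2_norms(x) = [0.17, 0.12, 0.1, 0.16, 0.26, 0.06, 0.16]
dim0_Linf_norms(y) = [0.12, 0.2, 0.16, 0.15, 0.09, 0.11, 0.13]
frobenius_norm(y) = 0.60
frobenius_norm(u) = 3.00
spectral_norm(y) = 0.45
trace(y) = 0.19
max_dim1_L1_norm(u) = 4.06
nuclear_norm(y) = 1.31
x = y @ u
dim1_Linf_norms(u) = [1.02, 0.56, 0.96, 0.72, 0.6, 1.13, 0.43]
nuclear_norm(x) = 0.71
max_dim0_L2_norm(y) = 0.34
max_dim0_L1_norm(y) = 0.85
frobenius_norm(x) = 0.42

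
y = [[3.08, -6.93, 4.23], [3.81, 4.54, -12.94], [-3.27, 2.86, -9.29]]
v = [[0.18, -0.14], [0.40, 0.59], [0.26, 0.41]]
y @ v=[[-1.12,-2.79], [-0.86,-3.16], [-1.86,-1.66]]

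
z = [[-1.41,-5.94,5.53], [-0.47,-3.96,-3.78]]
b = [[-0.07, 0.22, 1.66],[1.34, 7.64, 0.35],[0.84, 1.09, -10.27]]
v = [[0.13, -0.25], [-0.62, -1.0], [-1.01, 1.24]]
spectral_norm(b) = 10.52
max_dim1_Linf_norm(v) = 1.24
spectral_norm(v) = 1.70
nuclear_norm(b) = 18.26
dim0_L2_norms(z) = [1.49, 7.14, 6.7]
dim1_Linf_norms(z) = [5.94, 3.96]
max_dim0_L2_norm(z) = 7.14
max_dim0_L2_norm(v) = 1.61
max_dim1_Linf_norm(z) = 5.94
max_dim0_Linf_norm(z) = 5.94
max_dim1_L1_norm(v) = 2.25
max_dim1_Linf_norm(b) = 10.27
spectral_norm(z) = 8.25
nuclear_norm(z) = 13.72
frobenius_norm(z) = 9.90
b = v @ z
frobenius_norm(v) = 2.01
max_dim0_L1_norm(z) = 9.9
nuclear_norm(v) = 2.76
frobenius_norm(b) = 13.06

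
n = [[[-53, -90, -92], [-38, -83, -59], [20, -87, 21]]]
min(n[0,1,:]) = -83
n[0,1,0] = -38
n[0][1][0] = -38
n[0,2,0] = 20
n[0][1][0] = -38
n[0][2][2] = 21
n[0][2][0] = 20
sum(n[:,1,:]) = -180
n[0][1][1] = -83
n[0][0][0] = -53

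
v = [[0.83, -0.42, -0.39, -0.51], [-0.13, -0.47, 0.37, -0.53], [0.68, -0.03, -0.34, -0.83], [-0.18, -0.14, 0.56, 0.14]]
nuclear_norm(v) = 3.13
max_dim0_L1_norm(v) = 2.01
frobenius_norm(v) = 1.89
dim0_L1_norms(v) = [1.82, 1.06, 1.66, 2.01]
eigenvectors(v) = [[-0.34+0.00j, (-0.48-0.12j), -0.48+0.12j, (-0.86+0j)], [-0.91+0.00j, (-0.34+0j), (-0.34-0j), (0.09+0j)], [(0.01+0j), (-0.69+0j), -0.69-0.00j, -0.43+0.00j], [-0.24+0.00j, 0.03+0.41j, 0.03-0.41j, (-0.26+0j)]]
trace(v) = 0.16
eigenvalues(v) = [(-0.66+0j), (0.15+0.61j), (0.15-0.61j), (0.52+0j)]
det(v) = -0.14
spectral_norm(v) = 1.61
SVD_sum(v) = [[0.72,-0.23,-0.39,-0.69], [0.14,-0.04,-0.08,-0.14], [0.72,-0.23,-0.40,-0.69], [-0.25,0.08,0.14,0.24]] + [[-0.0, -0.00, 0.00, -0.0], [-0.18, -0.42, 0.52, -0.34], [0.0, 0.00, -0.0, 0.0], [-0.10, -0.23, 0.29, -0.19]] + [[0.13,-0.18,0.02,0.18], [-0.04,0.05,-0.01,-0.05], [-0.1,0.14,-0.02,-0.14], [0.06,-0.08,0.01,0.09]] + [[-0.02,-0.02,-0.02,-0.0],[-0.06,-0.06,-0.07,-0.0],[0.06,0.06,0.07,0.0],[0.10,0.1,0.12,0.01]]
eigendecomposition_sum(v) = [[(-0.09+0j),-0.20-0.00j,(0.16-0j),(-0.03+0j)],[(-0.26+0j),-0.54-0.00j,0.44-0.00j,-0.07+0.00j],[0.00-0.00j,0j,-0.00+0.00j,0.00-0.00j],[(-0.07+0j),(-0.14-0j),(0.12-0j),(-0.02+0j)]] + [[(0.17-0.12j), (0.02+0.06j), (-0.14+0.28j), (-0.32-0.04j)], [(0.09-0.11j), 0.02+0.03j, (-0.05+0.21j), -0.22+0.03j], [0.19-0.23j, (0.05+0.07j), (-0.1+0.43j), (-0.46+0.06j)], [(-0.14-0.11j), 0.04-0.03j, 0.26+0.04j, (0.05+0.27j)]] + [[(0.17+0.12j), 0.02-0.06j, -0.14-0.28j, (-0.32+0.04j)], [0.09+0.11j, (0.02-0.03j), (-0.05-0.21j), (-0.22-0.03j)], [0.19+0.23j, (0.05-0.07j), -0.10-0.43j, -0.46-0.06j], [-0.14+0.11j, (0.04+0.03j), (0.26-0.04j), 0.05-0.27j]] + [[(0.58+0j),(-0.26+0j),-0.27-0.00j,(0.16-0j)],[-0.06-0.00j,(0.03-0j),(0.03+0j),-0.02+0.00j],[0.29+0.00j,-0.13+0.00j,(-0.13-0j),0.08-0.00j],[0.17+0.00j,(-0.08+0j),(-0.08-0j),(0.05-0j)]]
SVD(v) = [[-0.68,-0.0,0.72,-0.12], [-0.13,-0.87,-0.19,-0.43], [-0.68,0.00,-0.56,0.46], [0.24,-0.49,0.34,0.77]] @ diag([1.6091172613947389, 0.883458497611181, 0.39481134150193564, 0.245899830625262]) @ [[-0.65, 0.21, 0.36, 0.63], [0.23, 0.54, -0.68, 0.44], [0.46, -0.62, 0.08, 0.63], [0.56, 0.53, 0.64, 0.04]]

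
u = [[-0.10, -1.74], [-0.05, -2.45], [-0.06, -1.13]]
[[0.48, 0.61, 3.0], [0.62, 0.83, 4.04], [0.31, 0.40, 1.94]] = u@[[-0.64, -0.37, -1.94],[-0.24, -0.33, -1.61]]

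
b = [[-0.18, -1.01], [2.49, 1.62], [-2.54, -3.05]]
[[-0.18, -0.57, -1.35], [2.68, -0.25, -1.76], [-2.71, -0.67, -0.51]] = b @ [[1.09, -0.53, -1.78], [-0.02, 0.66, 1.65]]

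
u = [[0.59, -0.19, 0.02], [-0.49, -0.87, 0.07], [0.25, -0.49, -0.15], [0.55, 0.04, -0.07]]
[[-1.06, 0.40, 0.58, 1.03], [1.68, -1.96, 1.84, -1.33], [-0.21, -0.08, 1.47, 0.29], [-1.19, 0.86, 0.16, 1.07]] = u @ [[-2.05,1.2,0.27,1.89], [-0.74,1.41,-2.39,0.44], [0.42,-2.08,-1.57,-0.24]]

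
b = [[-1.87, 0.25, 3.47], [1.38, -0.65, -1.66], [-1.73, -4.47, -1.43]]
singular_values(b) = [5.22, 4.26, 0.54]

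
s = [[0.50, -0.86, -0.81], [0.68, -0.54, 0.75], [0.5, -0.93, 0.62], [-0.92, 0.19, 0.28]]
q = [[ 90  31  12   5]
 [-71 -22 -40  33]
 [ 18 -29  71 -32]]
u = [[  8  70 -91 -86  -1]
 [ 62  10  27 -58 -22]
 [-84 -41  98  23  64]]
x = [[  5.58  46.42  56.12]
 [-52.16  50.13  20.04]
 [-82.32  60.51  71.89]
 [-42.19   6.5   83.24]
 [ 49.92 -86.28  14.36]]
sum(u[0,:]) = -100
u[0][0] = 8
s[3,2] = 0.276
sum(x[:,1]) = 77.28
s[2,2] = 0.618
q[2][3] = -32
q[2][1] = -29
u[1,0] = 62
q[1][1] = -22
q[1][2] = -40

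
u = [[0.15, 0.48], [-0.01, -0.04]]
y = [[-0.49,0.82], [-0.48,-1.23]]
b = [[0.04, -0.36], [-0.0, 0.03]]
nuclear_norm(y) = 2.16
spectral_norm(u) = 0.50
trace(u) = 0.11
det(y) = 1.00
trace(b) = 0.07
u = b @ y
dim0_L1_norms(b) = [0.04, 0.39]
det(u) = -0.00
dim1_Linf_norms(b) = [0.36, 0.03]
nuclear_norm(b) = 0.37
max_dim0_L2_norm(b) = 0.36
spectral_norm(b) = 0.36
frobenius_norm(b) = 0.36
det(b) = 0.00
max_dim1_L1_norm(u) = 0.63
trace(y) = -1.72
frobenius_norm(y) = 1.63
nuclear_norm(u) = 0.51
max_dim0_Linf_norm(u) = 0.48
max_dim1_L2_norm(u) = 0.5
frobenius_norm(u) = 0.50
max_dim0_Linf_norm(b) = 0.36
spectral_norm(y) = 1.49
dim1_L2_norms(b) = [0.36, 0.03]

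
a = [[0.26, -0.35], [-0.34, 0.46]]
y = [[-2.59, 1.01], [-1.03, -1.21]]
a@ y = [[-0.31, 0.69], [0.41, -0.9]]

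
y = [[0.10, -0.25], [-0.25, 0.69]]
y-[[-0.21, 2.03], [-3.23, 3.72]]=[[0.31, -2.28], [2.98, -3.03]]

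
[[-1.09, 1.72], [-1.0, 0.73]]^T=[[-1.09, -1.00],[1.72, 0.73]]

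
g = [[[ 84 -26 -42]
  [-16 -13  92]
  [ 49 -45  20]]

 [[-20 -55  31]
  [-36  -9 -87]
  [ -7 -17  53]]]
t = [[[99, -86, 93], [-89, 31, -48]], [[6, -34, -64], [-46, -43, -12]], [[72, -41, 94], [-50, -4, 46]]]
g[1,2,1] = -17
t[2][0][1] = -41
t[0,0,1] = -86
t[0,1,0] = -89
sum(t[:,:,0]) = -8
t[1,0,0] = 6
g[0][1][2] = 92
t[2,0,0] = 72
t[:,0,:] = [[99, -86, 93], [6, -34, -64], [72, -41, 94]]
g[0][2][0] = 49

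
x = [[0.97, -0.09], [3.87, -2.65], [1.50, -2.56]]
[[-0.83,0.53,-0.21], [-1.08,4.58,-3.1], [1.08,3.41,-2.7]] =x @[[-0.95, 0.45, -0.13],[-0.98, -1.07, 0.98]]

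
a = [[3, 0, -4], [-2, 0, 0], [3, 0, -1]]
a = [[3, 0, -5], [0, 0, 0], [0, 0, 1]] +[[0, 0, 1], [-2, 0, 0], [3, 0, -2]]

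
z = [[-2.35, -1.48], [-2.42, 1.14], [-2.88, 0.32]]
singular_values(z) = [4.44, 1.89]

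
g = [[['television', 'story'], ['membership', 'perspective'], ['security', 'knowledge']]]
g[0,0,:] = ['television', 'story']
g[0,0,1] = 'story'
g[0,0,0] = 'television'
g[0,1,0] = 'membership'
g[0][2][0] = 'security'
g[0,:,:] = [['television', 'story'], ['membership', 'perspective'], ['security', 'knowledge']]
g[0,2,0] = 'security'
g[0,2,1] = 'knowledge'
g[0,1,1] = 'perspective'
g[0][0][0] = 'television'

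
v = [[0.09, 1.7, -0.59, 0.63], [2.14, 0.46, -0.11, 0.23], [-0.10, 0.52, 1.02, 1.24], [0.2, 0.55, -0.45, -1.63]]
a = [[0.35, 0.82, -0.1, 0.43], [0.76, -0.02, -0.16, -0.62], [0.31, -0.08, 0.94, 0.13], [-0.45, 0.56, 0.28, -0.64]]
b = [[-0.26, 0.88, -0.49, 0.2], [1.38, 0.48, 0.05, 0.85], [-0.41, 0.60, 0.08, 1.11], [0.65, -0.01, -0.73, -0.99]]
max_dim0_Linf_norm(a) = 0.94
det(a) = 0.99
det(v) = 6.96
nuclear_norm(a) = 3.99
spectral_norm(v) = 2.41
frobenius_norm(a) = 2.00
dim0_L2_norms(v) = [2.15, 1.92, 1.27, 2.16]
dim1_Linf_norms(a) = [0.82, 0.76, 0.94, 0.64]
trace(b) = -0.69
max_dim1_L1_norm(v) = 3.01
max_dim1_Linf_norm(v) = 2.14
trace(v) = -0.06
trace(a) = 0.63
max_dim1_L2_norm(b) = 1.69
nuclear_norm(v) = 7.15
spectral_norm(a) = 1.01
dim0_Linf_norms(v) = [2.14, 1.7, 1.02, 1.63]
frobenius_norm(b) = 2.77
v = a + b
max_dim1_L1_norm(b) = 2.76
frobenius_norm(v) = 3.82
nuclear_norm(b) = 4.82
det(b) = -0.46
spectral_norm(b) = 1.94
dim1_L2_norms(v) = [1.91, 2.2, 1.69, 1.79]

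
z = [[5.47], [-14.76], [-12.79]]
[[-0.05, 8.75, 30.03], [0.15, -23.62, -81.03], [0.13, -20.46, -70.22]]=z@[[-0.01,1.60,5.49]]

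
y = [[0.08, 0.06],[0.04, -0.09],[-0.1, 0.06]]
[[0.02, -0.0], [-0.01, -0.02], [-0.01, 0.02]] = y @ [[0.17, -0.14], [0.14, 0.17]]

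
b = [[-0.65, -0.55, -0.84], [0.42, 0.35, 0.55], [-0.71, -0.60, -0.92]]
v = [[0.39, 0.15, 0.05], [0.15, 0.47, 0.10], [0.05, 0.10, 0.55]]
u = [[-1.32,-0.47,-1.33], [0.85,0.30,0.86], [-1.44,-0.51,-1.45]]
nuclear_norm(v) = 1.41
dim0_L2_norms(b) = [1.05, 0.89, 1.36]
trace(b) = -1.22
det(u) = 0.00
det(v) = 0.08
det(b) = -0.00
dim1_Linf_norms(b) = [0.84, 0.55, 0.92]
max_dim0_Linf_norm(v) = 0.55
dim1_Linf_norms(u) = [1.33, 0.86, 1.45]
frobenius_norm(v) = 0.86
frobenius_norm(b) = 1.93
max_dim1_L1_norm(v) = 0.72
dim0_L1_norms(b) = [1.78, 1.5, 2.31]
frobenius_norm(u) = 3.12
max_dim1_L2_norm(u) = 2.11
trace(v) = 1.41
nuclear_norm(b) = 1.94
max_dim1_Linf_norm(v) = 0.55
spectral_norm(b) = 1.93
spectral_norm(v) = 0.68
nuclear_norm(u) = 3.12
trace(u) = -2.47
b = u @ v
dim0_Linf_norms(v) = [0.39, 0.47, 0.55]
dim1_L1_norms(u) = [3.12, 2.01, 3.4]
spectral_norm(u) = 3.12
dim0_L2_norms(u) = [2.13, 0.76, 2.15]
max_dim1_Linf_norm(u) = 1.45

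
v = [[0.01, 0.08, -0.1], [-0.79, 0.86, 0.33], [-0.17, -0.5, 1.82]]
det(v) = 0.07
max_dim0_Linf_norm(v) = 1.82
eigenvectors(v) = [[0.74, -0.01, -0.03], [0.62, -0.83, 0.45], [0.25, -0.56, 0.89]]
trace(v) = 2.69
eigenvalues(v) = [0.04, 1.07, 1.57]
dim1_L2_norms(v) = [0.13, 1.21, 1.9]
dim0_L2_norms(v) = [0.81, 1.0, 1.85]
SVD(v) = [[-0.06,-0.04,1.0], [0.14,-0.99,-0.03], [0.99,0.14,0.06]] @ diag([1.9098043925332222, 1.1966648340185935, 0.032256120102437405]) @ [[-0.15, -0.2, 0.97], [0.63, -0.77, -0.06], [0.76, 0.61, 0.24]]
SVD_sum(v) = [[0.02, 0.02, -0.11], [-0.04, -0.05, 0.26], [-0.27, -0.38, 1.83]] + [[-0.03, 0.04, 0.0], [-0.75, 0.91, 0.08], [0.10, -0.13, -0.01]] + [[0.02, 0.02, 0.01], [-0.0, -0.0, -0.00], [0.00, 0.0, 0.0]]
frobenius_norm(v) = 2.25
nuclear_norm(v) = 3.14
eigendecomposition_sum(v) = [[0.04, -0.0, 0.00], [0.04, -0.0, 0.0], [0.01, -0.00, 0.00]] + [[-0.01, 0.02, -0.01], [-1.11, 1.68, -0.89], [-0.74, 1.13, -0.60]] + [[-0.02, 0.06, -0.09], [0.28, -0.82, 1.22], [0.56, -1.63, 2.42]]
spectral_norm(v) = 1.91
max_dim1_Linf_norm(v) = 1.82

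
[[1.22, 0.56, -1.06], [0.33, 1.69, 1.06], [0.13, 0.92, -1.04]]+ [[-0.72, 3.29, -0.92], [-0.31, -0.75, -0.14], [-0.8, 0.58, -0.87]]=[[0.50, 3.85, -1.98], [0.02, 0.94, 0.92], [-0.67, 1.50, -1.91]]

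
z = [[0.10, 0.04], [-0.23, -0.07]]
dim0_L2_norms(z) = [0.25, 0.08]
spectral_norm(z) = 0.26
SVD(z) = [[-0.41, 0.91], [0.91, 0.41]] @ diag([0.2633062649118808, 0.008355289232241622]) @ [[-0.95, -0.30], [-0.30, 0.95]]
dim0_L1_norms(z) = [0.33, 0.11]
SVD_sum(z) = [[0.1, 0.03], [-0.23, -0.07]] + [[-0.00, 0.01], [-0.00, 0.00]]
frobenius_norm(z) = 0.26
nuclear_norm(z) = 0.27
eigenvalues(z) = [(0.02+0.04j), (0.02-0.04j)]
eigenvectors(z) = [[-0.34-0.18j, (-0.34+0.18j)], [0.92+0.00j, 0.92-0.00j]]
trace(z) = 0.03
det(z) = 0.00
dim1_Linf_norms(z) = [0.1, 0.23]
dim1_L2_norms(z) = [0.11, 0.24]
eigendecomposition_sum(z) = [[0.05+0.01j, 0.02-0.01j],[(-0.12+0.04j), (-0.03+0.04j)]] + [[0.05-0.01j,(0.02+0.01j)],[(-0.12-0.04j),-0.03-0.04j]]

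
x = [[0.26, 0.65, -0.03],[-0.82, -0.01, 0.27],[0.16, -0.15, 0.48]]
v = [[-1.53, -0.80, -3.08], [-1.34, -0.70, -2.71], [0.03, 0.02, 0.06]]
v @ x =[[-0.23, -0.52, -1.65], [-0.21, -0.46, -1.45], [0.00, 0.01, 0.03]]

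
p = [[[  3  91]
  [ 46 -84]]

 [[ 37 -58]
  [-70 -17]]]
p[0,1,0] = 46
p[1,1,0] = -70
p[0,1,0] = 46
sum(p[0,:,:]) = 56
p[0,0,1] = 91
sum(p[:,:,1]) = -68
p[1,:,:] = [[37, -58], [-70, -17]]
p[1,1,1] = -17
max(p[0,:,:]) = 91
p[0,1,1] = -84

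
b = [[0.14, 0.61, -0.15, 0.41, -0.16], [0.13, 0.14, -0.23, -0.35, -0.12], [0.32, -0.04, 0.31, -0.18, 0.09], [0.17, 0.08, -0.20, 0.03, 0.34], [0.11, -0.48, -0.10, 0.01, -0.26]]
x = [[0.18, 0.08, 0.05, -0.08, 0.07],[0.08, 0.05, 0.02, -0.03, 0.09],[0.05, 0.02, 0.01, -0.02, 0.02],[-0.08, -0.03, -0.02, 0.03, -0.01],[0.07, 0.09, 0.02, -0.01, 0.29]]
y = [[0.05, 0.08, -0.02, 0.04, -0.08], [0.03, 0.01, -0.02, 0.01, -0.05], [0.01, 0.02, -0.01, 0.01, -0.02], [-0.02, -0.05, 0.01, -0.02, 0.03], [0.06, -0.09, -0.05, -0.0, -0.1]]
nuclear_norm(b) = 2.67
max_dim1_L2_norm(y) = 0.16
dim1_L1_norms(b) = [1.47, 0.97, 0.94, 0.82, 0.96]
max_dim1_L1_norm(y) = 0.3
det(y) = 0.00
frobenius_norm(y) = 0.23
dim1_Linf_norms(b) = [0.61, 0.35, 0.32, 0.34, 0.48]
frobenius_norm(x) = 0.43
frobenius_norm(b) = 1.26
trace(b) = 0.36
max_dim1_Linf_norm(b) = 0.61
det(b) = 0.03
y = x @ b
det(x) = 0.00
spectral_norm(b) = 0.87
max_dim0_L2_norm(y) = 0.14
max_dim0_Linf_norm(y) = 0.1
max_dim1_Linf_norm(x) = 0.29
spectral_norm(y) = 0.18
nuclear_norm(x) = 0.58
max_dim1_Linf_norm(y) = 0.1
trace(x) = 0.56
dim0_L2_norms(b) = [0.42, 0.79, 0.47, 0.57, 0.48]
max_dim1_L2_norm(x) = 0.31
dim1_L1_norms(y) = [0.27, 0.12, 0.07, 0.13, 0.3]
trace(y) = -0.07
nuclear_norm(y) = 0.33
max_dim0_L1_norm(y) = 0.28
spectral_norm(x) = 0.38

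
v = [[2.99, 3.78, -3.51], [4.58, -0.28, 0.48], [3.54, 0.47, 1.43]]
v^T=[[2.99, 4.58, 3.54], [3.78, -0.28, 0.47], [-3.51, 0.48, 1.43]]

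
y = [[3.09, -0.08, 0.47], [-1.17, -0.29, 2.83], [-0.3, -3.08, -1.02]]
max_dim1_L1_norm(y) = 4.4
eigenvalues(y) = [(3.16+0j), (-0.69+2.98j), (-0.69-2.98j)]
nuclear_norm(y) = 9.38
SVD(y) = [[0.52, -0.61, -0.6], [-0.74, 0.04, -0.67], [0.43, 0.79, -0.43]] @ diag([3.4670093251179637, 3.38056866665464, 2.530948800267984]) @ [[0.67, -0.34, -0.66], [-0.64, -0.71, -0.29], [-0.37, 0.62, -0.69]]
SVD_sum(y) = [[1.21, -0.6, -1.18], [-1.72, 0.86, 1.68], [1.01, -0.51, -0.99]] + [[1.32, 1.46, 0.60], [-0.08, -0.09, -0.04], [-1.71, -1.90, -0.78]] + [[0.56, -0.94, 1.05], [0.63, -1.06, 1.18], [0.40, -0.67, 0.75]]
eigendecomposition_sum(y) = [[(3.08+0j), -0.24+0.00j, 0.19+0.00j], [-0.76+0.00j, (0.06-0j), (-0.05+0j)], [(0.34+0j), -0.03+0.00j, (0.02+0j)]] + [[0.00+0.04j, (0.08+0.14j), (0.14-0.06j)], [(-0.2+0.33j), -0.17+1.50j, 1.44+0.36j], [(-0.32-0.24j), (-1.53-0.34j), (-0.52+1.44j)]] + [[-0.04j,  0.08-0.14j,  0.14+0.06j], [(-0.2-0.33j),  -0.17-1.50j,  (1.44-0.36j)], [(-0.32+0.24j),  (-1.53+0.34j),  -0.52-1.44j]]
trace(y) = 1.78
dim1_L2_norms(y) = [3.13, 3.08, 3.26]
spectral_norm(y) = 3.47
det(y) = 29.66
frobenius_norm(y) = 5.46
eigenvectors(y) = [[(0.97+0j),(-0.05-0.05j),-0.05+0.05j],[(-0.24+0j),(-0.07-0.69j),-0.07+0.69j],[(0.11+0j),0.72+0.00j,(0.72-0j)]]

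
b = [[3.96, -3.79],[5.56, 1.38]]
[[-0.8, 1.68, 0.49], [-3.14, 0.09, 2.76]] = b@[[-0.49,0.1,0.42], [-0.30,-0.34,0.31]]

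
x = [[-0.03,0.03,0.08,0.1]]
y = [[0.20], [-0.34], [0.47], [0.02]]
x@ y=[[0.02]]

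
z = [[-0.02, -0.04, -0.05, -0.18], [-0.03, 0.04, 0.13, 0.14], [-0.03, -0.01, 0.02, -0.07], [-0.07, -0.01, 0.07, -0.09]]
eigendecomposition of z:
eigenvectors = [[-0.68, -0.58, 0.23, -0.81], [0.48, 0.80, -0.93, -0.26], [-0.31, -0.04, 0.24, -0.44], [-0.46, 0.17, 0.12, 0.3]]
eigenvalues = [-0.14, 0.08, -0.0, 0.01]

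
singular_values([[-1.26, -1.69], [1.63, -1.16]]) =[2.11, 2.0]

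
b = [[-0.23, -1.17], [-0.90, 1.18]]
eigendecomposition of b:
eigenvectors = [[-0.91, 0.51],  [-0.42, -0.86]]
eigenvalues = [-0.77, 1.72]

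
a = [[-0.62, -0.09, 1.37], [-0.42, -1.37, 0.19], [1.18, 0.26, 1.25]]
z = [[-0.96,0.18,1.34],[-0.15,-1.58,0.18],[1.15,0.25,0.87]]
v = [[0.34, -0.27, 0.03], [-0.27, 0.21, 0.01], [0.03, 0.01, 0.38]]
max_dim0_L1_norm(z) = 2.39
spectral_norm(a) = 1.92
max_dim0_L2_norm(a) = 1.86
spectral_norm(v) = 0.55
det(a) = 3.09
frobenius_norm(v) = 0.67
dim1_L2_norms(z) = [1.66, 1.6, 1.46]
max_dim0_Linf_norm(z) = 1.58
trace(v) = 0.93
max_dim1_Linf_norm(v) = 0.38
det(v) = -0.00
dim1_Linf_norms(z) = [1.34, 1.58, 1.15]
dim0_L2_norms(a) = [1.4, 1.4, 1.86]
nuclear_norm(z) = 4.71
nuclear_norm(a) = 4.55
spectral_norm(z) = 1.68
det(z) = 3.81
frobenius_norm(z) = 2.73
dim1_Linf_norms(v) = [0.34, 0.27, 0.38]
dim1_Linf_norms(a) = [1.37, 1.37, 1.25]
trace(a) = -0.74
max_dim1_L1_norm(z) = 2.48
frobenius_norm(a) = 2.72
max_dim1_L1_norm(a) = 2.69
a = z + v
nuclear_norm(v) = 0.94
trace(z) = -1.67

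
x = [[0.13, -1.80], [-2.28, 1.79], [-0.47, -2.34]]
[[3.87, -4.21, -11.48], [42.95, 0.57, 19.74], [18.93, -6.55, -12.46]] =x @ [[-21.76, 1.68, -3.87],[-3.72, 2.46, 6.10]]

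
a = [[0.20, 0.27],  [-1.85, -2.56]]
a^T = [[0.20,-1.85], [0.27,-2.56]]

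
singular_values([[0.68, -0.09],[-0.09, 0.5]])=[0.72, 0.46]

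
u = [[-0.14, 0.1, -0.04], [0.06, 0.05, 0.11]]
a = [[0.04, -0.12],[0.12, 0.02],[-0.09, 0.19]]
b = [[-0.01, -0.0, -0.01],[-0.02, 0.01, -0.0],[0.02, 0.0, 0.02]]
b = a @ u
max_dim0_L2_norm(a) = 0.23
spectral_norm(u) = 0.19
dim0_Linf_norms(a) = [0.12, 0.19]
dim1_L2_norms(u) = [0.18, 0.13]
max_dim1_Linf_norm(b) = 0.02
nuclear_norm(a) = 0.36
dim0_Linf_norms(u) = [0.14, 0.1, 0.11]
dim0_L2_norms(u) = [0.15, 0.11, 0.12]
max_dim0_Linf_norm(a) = 0.19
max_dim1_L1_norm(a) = 0.28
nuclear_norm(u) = 0.31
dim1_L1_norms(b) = [0.02, 0.03, 0.04]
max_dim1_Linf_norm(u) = 0.14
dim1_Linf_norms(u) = [0.14, 0.11]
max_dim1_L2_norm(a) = 0.21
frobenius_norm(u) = 0.22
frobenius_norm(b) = 0.04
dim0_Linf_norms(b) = [0.02, 0.01, 0.02]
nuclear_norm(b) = 0.05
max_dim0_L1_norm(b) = 0.05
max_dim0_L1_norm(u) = 0.2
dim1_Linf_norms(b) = [0.01, 0.02, 0.02]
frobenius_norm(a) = 0.27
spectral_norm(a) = 0.25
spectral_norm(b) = 0.04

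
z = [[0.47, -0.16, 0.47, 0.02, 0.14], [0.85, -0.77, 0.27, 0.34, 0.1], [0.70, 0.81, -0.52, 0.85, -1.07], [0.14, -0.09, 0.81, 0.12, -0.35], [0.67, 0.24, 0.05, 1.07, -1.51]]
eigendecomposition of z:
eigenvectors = [[-0.53+0.00j, (-0.18+0j), (0.31+0j), (-0.05-0.01j), -0.05+0.01j],[-0.45+0.00j, (-0.04+0j), -0.13+0.00j, (-0.4+0.37j), (-0.4-0.37j)],[(-0.48+0j), 0.71+0.00j, -0.17+0.00j, (0.19+0.11j), (0.19-0.11j)],[(-0.38+0j), -0.16+0.00j, (-0.81+0j), (-0.42-0.29j), -0.42+0.29j],[-0.38+0.00j, (0.66+0j), -0.46+0.00j, -0.62+0.00j, -0.62-0.00j]]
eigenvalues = [(0.87+0j), (-1.92+0j), (0.02+0j), (-0.59+0.34j), (-0.59-0.34j)]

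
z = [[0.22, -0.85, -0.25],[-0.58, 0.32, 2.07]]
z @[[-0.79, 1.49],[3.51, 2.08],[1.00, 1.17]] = [[-3.41, -1.73], [3.65, 2.22]]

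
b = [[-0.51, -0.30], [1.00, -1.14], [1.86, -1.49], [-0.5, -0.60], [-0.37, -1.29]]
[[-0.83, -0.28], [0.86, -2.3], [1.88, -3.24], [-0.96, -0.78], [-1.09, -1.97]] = b @ [[1.37, -0.42], [0.45, 1.65]]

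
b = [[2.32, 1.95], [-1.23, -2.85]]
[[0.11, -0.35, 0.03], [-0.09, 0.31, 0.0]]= b@[[0.03,-0.09,0.02],[0.02,-0.07,-0.01]]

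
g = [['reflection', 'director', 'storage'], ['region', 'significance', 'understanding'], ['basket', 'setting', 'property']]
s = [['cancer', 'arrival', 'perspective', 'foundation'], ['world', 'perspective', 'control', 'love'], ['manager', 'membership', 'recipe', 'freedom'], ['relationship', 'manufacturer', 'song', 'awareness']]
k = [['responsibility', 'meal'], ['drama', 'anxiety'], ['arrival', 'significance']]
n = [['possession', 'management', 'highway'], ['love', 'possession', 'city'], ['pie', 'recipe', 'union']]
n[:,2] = ['highway', 'city', 'union']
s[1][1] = 'perspective'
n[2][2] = 'union'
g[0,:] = ['reflection', 'director', 'storage']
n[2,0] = 'pie'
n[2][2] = 'union'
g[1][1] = 'significance'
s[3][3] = 'awareness'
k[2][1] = 'significance'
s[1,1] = 'perspective'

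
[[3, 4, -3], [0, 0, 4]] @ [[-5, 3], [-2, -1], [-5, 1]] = [[-8, 2], [-20, 4]]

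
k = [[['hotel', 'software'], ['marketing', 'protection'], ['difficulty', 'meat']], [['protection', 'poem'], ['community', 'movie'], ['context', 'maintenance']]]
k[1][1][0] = 'community'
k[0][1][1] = 'protection'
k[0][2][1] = 'meat'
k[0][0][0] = 'hotel'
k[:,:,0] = [['hotel', 'marketing', 'difficulty'], ['protection', 'community', 'context']]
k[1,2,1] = 'maintenance'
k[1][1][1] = 'movie'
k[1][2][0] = 'context'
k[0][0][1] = 'software'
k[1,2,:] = ['context', 'maintenance']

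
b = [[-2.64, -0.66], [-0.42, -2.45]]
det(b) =6.191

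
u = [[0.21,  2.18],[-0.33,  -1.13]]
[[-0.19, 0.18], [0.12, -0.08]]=u @ [[-0.08, -0.07], [-0.08, 0.09]]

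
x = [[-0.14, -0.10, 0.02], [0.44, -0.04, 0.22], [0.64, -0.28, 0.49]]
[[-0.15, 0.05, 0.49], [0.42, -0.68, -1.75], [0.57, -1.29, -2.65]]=x@[[0.94, -1.1, -3.07], [0.24, 0.85, -1.04], [0.08, -0.72, -2.0]]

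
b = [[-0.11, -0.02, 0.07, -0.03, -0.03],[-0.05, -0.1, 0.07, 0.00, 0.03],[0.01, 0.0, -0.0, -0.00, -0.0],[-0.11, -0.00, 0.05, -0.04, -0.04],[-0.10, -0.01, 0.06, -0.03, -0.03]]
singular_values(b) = [0.24, 0.11, 0.01, 0.01, 0.0]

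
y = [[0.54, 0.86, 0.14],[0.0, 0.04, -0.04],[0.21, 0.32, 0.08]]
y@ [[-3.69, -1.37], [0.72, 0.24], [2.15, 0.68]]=[[-1.07, -0.44], [-0.06, -0.02], [-0.37, -0.16]]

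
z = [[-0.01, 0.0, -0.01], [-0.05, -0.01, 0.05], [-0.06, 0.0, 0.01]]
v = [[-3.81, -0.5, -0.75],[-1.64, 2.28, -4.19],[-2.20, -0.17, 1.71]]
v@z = [[0.11, 0.00, 0.01], [0.15, -0.02, 0.09], [-0.07, 0.00, 0.03]]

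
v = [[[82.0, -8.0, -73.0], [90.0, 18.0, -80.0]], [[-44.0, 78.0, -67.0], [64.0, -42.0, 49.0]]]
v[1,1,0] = 64.0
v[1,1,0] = 64.0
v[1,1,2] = 49.0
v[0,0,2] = -73.0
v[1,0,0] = -44.0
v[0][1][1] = 18.0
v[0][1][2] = -80.0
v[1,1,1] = -42.0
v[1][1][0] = 64.0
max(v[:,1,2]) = 49.0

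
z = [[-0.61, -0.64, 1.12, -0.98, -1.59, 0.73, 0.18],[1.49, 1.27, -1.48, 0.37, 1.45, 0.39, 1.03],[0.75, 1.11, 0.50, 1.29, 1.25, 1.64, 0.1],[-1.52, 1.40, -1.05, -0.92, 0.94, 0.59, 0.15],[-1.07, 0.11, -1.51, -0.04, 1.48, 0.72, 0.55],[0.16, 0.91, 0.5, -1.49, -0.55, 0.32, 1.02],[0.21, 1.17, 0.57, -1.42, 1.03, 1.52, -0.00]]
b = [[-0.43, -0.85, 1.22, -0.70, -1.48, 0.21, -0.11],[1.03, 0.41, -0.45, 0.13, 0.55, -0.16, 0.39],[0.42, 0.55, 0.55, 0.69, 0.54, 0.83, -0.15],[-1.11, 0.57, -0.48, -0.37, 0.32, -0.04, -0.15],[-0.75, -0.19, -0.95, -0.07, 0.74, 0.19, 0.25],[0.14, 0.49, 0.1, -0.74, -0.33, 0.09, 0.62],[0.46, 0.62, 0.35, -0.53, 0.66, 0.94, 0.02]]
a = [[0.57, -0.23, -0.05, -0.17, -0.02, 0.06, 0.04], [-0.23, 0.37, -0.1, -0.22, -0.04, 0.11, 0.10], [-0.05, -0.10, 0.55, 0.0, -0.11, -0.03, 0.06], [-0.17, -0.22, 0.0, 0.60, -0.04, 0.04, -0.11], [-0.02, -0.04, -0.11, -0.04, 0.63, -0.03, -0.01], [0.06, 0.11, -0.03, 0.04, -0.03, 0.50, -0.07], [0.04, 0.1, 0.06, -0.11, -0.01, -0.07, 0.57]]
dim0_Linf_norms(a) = [0.57, 0.37, 0.55, 0.6, 0.63, 0.5, 0.57]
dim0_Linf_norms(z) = [1.52, 1.4, 1.51, 1.49, 1.59, 1.64, 1.03]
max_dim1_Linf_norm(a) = 0.63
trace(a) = 3.79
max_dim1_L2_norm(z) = 3.08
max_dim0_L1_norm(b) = 4.62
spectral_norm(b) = 2.73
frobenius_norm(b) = 4.14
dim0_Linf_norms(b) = [1.11, 0.85, 1.22, 0.74, 1.48, 0.94, 0.62]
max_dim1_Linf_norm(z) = 1.64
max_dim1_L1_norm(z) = 7.48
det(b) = 0.00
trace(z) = 2.04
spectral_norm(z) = 4.71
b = a @ z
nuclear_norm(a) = 3.79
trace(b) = 1.01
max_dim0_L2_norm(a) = 0.67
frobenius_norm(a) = 1.59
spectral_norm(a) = 0.83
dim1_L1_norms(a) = [1.14, 1.17, 0.9, 1.18, 0.88, 0.84, 0.96]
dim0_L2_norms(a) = [0.64, 0.52, 0.58, 0.67, 0.64, 0.52, 0.6]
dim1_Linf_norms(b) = [1.48, 1.03, 0.83, 1.11, 0.95, 0.74, 0.94]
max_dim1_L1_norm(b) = 5.0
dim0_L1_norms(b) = [4.34, 3.68, 4.1, 3.23, 4.62, 2.46, 1.69]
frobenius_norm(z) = 7.03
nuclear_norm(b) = 9.03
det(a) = 0.00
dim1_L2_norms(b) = [2.27, 1.39, 1.5, 1.43, 1.47, 1.15, 1.52]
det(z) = -41.28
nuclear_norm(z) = 15.66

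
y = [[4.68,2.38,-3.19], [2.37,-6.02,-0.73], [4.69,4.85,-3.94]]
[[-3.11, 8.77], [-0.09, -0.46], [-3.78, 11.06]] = y @ [[-0.33,0.68], [-0.16,0.51], [0.37,-1.37]]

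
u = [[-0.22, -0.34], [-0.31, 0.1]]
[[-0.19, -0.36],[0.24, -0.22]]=u @ [[-0.49, 0.87], [0.87, 0.49]]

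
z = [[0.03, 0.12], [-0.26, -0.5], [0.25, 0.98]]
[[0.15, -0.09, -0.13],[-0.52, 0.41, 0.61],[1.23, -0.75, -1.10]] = z @[[-0.78, -0.24, -0.40], [1.45, -0.70, -1.02]]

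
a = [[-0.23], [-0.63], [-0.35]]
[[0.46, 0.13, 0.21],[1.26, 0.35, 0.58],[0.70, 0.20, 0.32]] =a@[[-2.0, -0.56, -0.92]]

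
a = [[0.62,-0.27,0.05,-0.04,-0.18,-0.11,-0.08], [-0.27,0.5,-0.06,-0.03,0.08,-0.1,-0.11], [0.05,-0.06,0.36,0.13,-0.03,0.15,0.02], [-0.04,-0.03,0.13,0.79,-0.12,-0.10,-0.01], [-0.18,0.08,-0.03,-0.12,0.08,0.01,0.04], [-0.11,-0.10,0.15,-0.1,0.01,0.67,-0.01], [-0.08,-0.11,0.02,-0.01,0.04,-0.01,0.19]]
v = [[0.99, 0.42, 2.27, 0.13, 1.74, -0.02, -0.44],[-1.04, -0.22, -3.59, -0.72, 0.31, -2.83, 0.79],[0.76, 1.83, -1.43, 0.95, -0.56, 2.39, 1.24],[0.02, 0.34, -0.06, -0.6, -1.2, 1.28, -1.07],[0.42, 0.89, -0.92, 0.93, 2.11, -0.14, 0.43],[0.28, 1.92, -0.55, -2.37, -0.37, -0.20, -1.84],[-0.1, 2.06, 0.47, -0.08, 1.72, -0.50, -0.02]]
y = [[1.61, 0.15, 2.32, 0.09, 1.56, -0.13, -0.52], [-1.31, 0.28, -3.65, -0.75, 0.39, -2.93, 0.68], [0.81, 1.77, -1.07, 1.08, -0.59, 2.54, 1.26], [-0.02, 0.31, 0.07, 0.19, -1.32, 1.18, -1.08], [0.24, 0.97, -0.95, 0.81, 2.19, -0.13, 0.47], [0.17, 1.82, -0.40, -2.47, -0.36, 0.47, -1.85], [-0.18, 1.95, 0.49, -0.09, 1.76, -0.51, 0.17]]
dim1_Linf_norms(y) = [2.32, 3.65, 2.54, 1.32, 2.19, 2.47, 1.95]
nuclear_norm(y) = 20.48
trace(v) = 0.63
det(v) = -0.24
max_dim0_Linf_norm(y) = 3.65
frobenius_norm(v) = 8.96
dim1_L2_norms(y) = [3.28, 4.99, 3.81, 2.11, 2.76, 3.66, 2.73]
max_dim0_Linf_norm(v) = 3.59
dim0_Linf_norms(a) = [0.62, 0.5, 0.36, 0.79, 0.18, 0.67, 0.19]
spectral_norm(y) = 5.63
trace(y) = 3.84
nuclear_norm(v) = 19.33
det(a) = 0.00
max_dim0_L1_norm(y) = 8.95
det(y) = -268.06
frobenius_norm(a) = 1.53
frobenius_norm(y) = 9.11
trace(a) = 3.21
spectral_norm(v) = 5.36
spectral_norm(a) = 0.92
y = a + v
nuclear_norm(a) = 3.21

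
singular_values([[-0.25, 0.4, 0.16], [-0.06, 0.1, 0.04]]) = [0.51, 0.0]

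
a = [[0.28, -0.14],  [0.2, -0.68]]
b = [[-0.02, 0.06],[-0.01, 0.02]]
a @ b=[[-0.0, 0.01], [0.00, -0.0]]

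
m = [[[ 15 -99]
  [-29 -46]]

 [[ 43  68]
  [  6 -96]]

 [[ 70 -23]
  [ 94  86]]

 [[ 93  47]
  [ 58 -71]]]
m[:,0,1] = [-99, 68, -23, 47]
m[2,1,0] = 94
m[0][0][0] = 15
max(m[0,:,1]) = -46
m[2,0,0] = 70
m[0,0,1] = -99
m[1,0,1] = 68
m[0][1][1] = -46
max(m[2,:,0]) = 94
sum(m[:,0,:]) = 214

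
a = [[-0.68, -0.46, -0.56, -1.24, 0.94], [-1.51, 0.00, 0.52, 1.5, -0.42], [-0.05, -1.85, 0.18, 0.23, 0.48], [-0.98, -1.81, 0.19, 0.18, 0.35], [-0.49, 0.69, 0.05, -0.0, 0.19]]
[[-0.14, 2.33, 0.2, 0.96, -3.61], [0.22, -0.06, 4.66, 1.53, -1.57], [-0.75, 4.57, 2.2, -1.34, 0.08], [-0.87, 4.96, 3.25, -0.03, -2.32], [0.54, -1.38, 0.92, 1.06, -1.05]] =a @ [[0.04, -0.53, -1.5, -1.35, 2.50], [0.63, -2.45, -0.33, 0.65, 0.16], [-0.03, 0.10, 1.02, -0.27, 0.78], [0.39, -0.54, 1.78, -0.30, 1.24], [0.69, 0.24, 1.92, -0.19, 0.15]]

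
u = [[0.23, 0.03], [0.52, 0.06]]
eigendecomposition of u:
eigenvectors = [[0.41, -0.13], [0.91, 0.99]]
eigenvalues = [0.3, -0.01]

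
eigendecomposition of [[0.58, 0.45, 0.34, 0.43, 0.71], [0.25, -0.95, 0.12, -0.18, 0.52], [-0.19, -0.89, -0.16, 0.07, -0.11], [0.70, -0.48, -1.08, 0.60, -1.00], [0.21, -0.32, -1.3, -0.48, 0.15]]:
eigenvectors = [[(0.06+0.4j),(0.06-0.4j),-0.47-0.06j,-0.47+0.06j,(0.52+0j)], [(-0.14+0.13j),-0.14-0.13j,-0.09-0.11j,-0.09+0.11j,-0.11+0.00j], [0.14-0.19j,(0.14+0.19j),(-0.01-0.26j),(-0.01+0.26j),-0.01+0.00j], [(0.68+0j),0.68-0.00j,(0.64+0j),0.64-0.00j,-0.68+0.00j], [-0.41+0.34j,(-0.41-0.34j),0.52-0.08j,0.52+0.08j,-0.51+0.00j]]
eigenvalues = [(1.15+0.12j), (1.15-0.12j), (-0.64+0.58j), (-0.64-0.58j), (-0.79+0j)]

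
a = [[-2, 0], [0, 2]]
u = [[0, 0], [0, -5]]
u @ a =[[0, 0], [0, -10]]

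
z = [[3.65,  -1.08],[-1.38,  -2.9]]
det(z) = -12.08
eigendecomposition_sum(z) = [[3.75, -0.6], [-0.76, 0.12]] + [[-0.10, -0.48], [-0.62, -3.02]]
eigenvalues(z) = [3.87, -3.12]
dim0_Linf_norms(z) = [3.65, 2.9]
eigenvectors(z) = [[0.98, 0.16], [-0.20, 0.99]]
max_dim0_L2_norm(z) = 3.9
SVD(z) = [[-0.93,0.36],[0.36,0.93]] @ diag([3.9022476907469428, 3.0944729696767674]) @ [[-1.0,-0.01], [0.01,-1.0]]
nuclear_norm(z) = 7.00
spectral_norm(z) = 3.90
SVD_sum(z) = [[3.64, 0.04], [-1.41, -0.01]] + [[0.01, -1.12], [0.03, -2.89]]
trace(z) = 0.75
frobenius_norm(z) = 4.98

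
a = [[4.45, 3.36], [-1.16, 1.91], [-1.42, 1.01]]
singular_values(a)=[5.61, 2.77]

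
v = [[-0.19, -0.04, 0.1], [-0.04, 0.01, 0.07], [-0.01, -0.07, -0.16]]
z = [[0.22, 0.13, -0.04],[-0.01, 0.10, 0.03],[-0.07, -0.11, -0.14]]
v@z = [[-0.05,-0.04,-0.01], [-0.01,-0.01,-0.01], [0.01,0.01,0.02]]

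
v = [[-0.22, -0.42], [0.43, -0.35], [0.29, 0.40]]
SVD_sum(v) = [[-0.16, -0.44], [-0.06, -0.17], [0.16, 0.45]] + [[-0.06,0.02], [0.49,-0.18], [0.13,-0.05]]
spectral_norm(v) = 0.69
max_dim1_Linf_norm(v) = 0.43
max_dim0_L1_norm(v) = 1.17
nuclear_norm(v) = 1.24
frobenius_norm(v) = 0.88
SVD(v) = [[-0.68,0.12], [-0.27,-0.96], [0.68,-0.25]] @ diag([0.692511333902715, 0.5447275029005626]) @ [[0.34, 0.94], [-0.94, 0.34]]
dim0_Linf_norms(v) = [0.43, 0.42]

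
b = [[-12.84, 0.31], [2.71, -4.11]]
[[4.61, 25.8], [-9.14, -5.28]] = b@[[-0.31, -2.01], [2.02, -0.04]]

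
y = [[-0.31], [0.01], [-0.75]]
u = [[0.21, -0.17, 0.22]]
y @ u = [[-0.07, 0.05, -0.07], [0.00, -0.00, 0.00], [-0.16, 0.13, -0.16]]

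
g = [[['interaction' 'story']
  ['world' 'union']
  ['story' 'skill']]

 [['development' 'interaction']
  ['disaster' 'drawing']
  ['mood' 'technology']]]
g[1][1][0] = 'disaster'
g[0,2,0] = 'story'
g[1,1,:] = ['disaster', 'drawing']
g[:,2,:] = [['story', 'skill'], ['mood', 'technology']]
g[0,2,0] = 'story'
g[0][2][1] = 'skill'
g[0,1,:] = ['world', 'union']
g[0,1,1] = 'union'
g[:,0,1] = ['story', 'interaction']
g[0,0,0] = 'interaction'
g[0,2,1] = 'skill'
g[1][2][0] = 'mood'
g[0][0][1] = 'story'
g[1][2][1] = 'technology'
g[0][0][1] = 'story'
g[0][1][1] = 'union'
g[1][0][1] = 'interaction'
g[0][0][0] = 'interaction'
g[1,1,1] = 'drawing'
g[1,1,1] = 'drawing'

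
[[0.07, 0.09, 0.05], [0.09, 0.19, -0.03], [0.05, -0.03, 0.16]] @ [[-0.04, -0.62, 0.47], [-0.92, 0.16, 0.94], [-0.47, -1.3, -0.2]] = [[-0.11,-0.09,0.11], [-0.16,0.01,0.23], [-0.05,-0.24,-0.04]]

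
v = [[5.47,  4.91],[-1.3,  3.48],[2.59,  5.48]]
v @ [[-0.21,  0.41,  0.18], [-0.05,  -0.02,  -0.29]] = [[-1.39, 2.14, -0.44], [0.1, -0.60, -1.24], [-0.82, 0.95, -1.12]]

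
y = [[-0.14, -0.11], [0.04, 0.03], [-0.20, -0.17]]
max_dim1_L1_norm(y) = 0.37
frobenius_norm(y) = 0.32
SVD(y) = [[-0.55, 0.73], [0.16, -0.39], [-0.82, -0.57]] @ diag([0.3210326535254455, 0.006167282254873186]) @ [[0.77, 0.64], [-0.64, 0.77]]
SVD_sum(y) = [[-0.14, -0.11], [0.04, 0.03], [-0.20, -0.17]] + [[-0.0, 0.00],[0.0, -0.00],[0.0, -0.00]]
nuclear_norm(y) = 0.33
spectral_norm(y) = 0.32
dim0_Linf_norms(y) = [0.2, 0.17]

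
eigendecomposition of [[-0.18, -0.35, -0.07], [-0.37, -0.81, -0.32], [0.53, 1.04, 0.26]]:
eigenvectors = [[-0.82,0.33,-0.35], [0.49,0.4,-0.31], [-0.31,-0.86,0.88]]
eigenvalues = [0.0, -0.42, -0.31]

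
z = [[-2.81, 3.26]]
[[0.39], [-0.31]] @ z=[[-1.10, 1.27], [0.87, -1.01]]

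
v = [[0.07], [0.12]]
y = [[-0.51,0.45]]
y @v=[[0.02]]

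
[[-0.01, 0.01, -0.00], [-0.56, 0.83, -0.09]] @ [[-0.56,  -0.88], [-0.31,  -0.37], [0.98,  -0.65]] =[[0.00, 0.01], [-0.03, 0.24]]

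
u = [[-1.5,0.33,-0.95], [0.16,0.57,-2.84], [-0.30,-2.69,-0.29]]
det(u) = 12.25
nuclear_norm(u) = 7.27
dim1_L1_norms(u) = [2.78, 3.57, 3.28]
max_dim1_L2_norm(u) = 2.9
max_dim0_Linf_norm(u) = 2.84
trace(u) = -1.22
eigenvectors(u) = [[-0.19, -0.99, 0.39], [-0.75, 0.13, 0.59], [0.63, 0.04, 0.71]]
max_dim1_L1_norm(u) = 3.57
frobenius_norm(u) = 4.37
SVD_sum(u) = [[-0.11,0.53,-1.00], [-0.28,1.27,-2.42], [0.10,-0.44,0.84]] + [[-0.07, -0.34, -0.17], [-0.12, -0.64, -0.32], [-0.44, -2.24, -1.13]] + [[-1.32, 0.14, 0.23],[0.56, -0.06, -0.10],[0.04, -0.0, -0.01]]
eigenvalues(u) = [3.0, -1.51, -2.71]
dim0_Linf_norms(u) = [1.5, 2.69, 2.84]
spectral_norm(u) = 3.13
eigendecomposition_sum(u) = [[0.04, 0.42, -0.38], [0.16, 1.69, -1.51], [-0.14, -1.42, 1.27]] + [[-1.42, 0.60, 0.29],[0.18, -0.08, -0.04],[0.05, -0.02, -0.01]] + [[-0.12, -0.69, -0.86], [-0.18, -1.04, -1.30], [-0.22, -1.25, -1.55]]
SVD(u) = [[-0.36,0.14,-0.92], [-0.88,0.27,0.39], [0.31,0.95,0.03]] @ diag([3.1269177435799933, 2.6775453550051633, 1.463159696265198]) @ [[0.1, -0.46, 0.88], [-0.17, -0.88, -0.44], [0.98, -0.11, -0.17]]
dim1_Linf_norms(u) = [1.5, 2.84, 2.69]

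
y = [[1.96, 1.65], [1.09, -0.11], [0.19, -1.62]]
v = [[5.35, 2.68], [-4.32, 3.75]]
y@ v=[[3.36, 11.44], [6.31, 2.51], [8.01, -5.57]]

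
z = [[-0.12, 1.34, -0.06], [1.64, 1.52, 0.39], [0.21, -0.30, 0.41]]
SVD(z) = [[0.40, -0.82, 0.4], [0.91, 0.38, -0.15], [-0.02, 0.43, 0.9]] @ diag([2.4399354861221307, 1.104260629751788, 0.3085827038933742]) @ [[0.59, 0.79, 0.13], [0.73, -0.6, 0.34], [-0.35, 0.1, 0.93]]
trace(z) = 1.81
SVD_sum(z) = [[0.58, 0.78, 0.13], [1.32, 1.77, 0.29], [-0.04, -0.05, -0.01]] + [[-0.66, 0.54, -0.3], [0.3, -0.25, 0.14], [0.34, -0.28, 0.16]] + [[-0.04, 0.01, 0.11], [0.02, -0.0, -0.04], [-0.1, 0.03, 0.26]]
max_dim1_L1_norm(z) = 3.55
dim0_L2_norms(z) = [1.66, 2.05, 0.57]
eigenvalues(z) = [2.37, -0.93, 0.38]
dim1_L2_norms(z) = [1.35, 2.27, 0.55]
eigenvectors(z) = [[-0.47, -0.82, -0.21],[-0.88, 0.51, -0.03],[0.08, 0.24, 0.98]]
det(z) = -0.83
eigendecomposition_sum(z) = [[0.64,0.95,0.17], [1.19,1.76,0.31], [-0.11,-0.17,-0.03]] + [[-0.74, 0.39, -0.14],[0.46, -0.24, 0.09],[0.22, -0.11, 0.04]] + [[-0.02,0.0,-0.08], [-0.00,0.0,-0.01], [0.11,-0.02,0.4]]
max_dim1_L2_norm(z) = 2.27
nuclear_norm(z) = 3.85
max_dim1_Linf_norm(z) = 1.64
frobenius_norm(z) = 2.70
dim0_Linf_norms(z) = [1.64, 1.52, 0.41]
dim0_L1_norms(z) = [1.97, 3.16, 0.86]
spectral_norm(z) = 2.44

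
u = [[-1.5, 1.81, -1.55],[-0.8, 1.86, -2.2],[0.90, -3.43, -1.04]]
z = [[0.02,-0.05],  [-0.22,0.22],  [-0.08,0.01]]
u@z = [[-0.3,  0.46], [-0.25,  0.43], [0.86,  -0.81]]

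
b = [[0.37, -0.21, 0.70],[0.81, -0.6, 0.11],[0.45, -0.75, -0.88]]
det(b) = -0.17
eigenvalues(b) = [(-1.28+0j), (0.08+0.36j), (0.08-0.36j)]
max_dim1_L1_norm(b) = 2.08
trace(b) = -1.11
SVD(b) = [[-0.04, -0.75, -0.66], [-0.59, -0.51, 0.62], [-0.81, 0.42, -0.42]] @ diag([1.4310546006551133, 1.0856549054873679, 0.10970941680205333]) @ [[-0.6, 0.68, 0.43],  [-0.47, 0.14, -0.87],  [0.65, 0.72, -0.23]]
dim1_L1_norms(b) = [1.28, 1.52, 2.08]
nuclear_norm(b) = 2.63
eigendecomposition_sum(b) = [[-0.23+0.00j, (0.28+0j), 0.32+0.00j], [0.18-0.00j, (-0.22-0j), (-0.25-0j)], [0.59-0.00j, (-0.74-0j), -0.83-0.00j]] + [[0.30+0.08j, (-0.25+0.1j), (0.19+0j)],[0.32-0.05j, -0.19+0.20j, (0.18-0.08j)],[(-0.07+0.1j), -0.01-0.11j, (-0.02+0.07j)]] + [[(0.3-0.08j), (-0.25-0.1j), 0.19-0.00j], [(0.32+0.05j), -0.19-0.20j, 0.18+0.08j], [-0.07-0.10j, -0.01+0.11j, (-0.02-0.07j)]]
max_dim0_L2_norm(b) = 1.13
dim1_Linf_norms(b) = [0.7, 0.81, 0.88]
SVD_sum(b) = [[0.04,-0.04,-0.03], [0.51,-0.57,-0.36], [0.69,-0.78,-0.5]] + [[0.38,-0.11,0.71], [0.26,-0.08,0.49], [-0.21,0.06,-0.4]] + [[-0.05, -0.05, 0.02], [0.04, 0.05, -0.02], [-0.03, -0.03, 0.01]]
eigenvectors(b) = [[-0.35+0.00j, (0.61+0.28j), 0.61-0.28j], [(0.27+0j), 0.69+0.00j, 0.69-0.00j], [0.90+0.00j, (-0.18+0.2j), (-0.18-0.2j)]]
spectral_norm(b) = 1.43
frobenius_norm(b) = 1.80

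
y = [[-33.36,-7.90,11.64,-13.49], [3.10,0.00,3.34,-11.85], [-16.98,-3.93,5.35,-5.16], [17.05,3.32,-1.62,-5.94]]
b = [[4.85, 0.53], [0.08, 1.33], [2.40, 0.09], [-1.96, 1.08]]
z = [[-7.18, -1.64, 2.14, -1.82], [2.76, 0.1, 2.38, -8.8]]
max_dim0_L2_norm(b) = 5.76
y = b @ z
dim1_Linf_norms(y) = [33.36, 11.85, 16.98, 17.05]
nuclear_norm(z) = 17.41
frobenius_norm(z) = 12.36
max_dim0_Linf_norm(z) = 8.8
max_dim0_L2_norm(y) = 41.25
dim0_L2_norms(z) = [7.69, 1.64, 3.2, 8.99]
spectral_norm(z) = 9.53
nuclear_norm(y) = 62.46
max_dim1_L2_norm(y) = 38.64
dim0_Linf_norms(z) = [7.18, 1.64, 2.38, 8.8]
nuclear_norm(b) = 7.55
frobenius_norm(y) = 48.50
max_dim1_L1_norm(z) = 14.04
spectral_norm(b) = 5.76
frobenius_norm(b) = 6.03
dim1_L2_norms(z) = [7.88, 9.53]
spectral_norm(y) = 45.41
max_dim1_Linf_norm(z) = 8.8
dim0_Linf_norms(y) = [33.36, 7.9, 11.64, 13.49]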